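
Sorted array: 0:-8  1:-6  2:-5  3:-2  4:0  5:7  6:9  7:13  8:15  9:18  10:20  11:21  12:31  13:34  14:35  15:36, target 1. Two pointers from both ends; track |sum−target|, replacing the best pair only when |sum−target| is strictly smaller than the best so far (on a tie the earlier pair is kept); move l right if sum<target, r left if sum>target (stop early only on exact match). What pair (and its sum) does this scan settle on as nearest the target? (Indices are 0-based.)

l=0 r=15: -8+36=28 d=27 *, r--
l=0 r=14: -8+35=27 d=26 *, r--
l=0 r=13: -8+34=26 d=25 *, r--
l=0 r=12: -8+31=23 d=22 *, r--
l=0 r=11: -8+21=13 d=12 *, r--
l=0 r=10: -8+20=12 d=11 *, r--
l=0 r=9: -8+18=10 d=9 *, r--
l=0 r=8: -8+15=7 d=6 *, r--
l=0 r=7: -8+13=5 d=4 *, r--
l=0 r=6: -8+9=1 d=0 *, stop

pair (-8, 9) with sum 1 (|Δ|=0)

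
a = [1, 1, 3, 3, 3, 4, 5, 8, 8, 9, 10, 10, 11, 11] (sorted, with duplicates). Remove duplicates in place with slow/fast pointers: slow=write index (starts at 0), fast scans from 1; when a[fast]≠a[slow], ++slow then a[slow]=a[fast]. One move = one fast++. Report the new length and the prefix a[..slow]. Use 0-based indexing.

(s=0,f=1) a[fast]=1=a[slow] dup → fast++
(s=0,f=2) a[fast]=3≠a[slow]=1 write a[1]=3 → slow++,fast++
(s=1,f=3) a[fast]=3=a[slow] dup → fast++
(s=1,f=4) a[fast]=3=a[slow] dup → fast++
(s=1,f=5) a[fast]=4≠a[slow]=3 write a[2]=4 → slow++,fast++
(s=2,f=6) a[fast]=5≠a[slow]=4 write a[3]=5 → slow++,fast++
(s=3,f=7) a[fast]=8≠a[slow]=5 write a[4]=8 → slow++,fast++
(s=4,f=8) a[fast]=8=a[slow] dup → fast++
(s=4,f=9) a[fast]=9≠a[slow]=8 write a[5]=9 → slow++,fast++
(s=5,f=10) a[fast]=10≠a[slow]=9 write a[6]=10 → slow++,fast++
(s=6,f=11) a[fast]=10=a[slow] dup → fast++
(s=6,f=12) a[fast]=11≠a[slow]=10 write a[7]=11 → slow++,fast++
(s=7,f=13) a[fast]=11=a[slow] dup → fast++

length 8; prefix = [1, 3, 4, 5, 8, 9, 10, 11]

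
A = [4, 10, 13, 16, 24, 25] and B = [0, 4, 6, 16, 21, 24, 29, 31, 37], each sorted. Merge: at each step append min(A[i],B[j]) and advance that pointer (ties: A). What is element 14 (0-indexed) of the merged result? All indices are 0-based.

i=0 j=0: A[i]=4>B[j]=0 take 0, j++
i=0 j=1: A[i]=4<=B[j]=4 take 4, i++
i=1 j=1: A[i]=10>B[j]=4 take 4, j++
i=1 j=2: A[i]=10>B[j]=6 take 6, j++
i=1 j=3: A[i]=10<=B[j]=16 take 10, i++
i=2 j=3: A[i]=13<=B[j]=16 take 13, i++
i=3 j=3: A[i]=16<=B[j]=16 take 16, i++
i=4 j=3: A[i]=24>B[j]=16 take 16, j++
i=4 j=4: A[i]=24>B[j]=21 take 21, j++
i=4 j=5: A[i]=24<=B[j]=24 take 24, i++
i=5 j=5: A[i]=25>B[j]=24 take 24, j++
i=5 j=6: A[i]=25<=B[j]=29 take 25, i++
i=6 j=6: A done, take B[j]=29, j++
i=6 j=7: A done, take B[j]=31, j++
i=6 j=8: A done, take B[j]=37, j++

merged[14] = 37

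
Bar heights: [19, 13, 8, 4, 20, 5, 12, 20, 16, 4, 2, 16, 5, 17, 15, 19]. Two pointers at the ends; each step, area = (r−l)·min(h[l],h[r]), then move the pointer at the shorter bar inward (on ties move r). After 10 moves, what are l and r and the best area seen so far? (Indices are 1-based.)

l=1 r=16: min(19,19)*15=285 best=285 *, r--
l=1 r=15: min(19,15)*14=210 best=285, r--
l=1 r=14: min(19,17)*13=221 best=285, r--
l=1 r=13: min(19,5)*12=60 best=285, r--
l=1 r=12: min(19,16)*11=176 best=285, r--
l=1 r=11: min(19,2)*10=20 best=285, r--
l=1 r=10: min(19,4)*9=36 best=285, r--
l=1 r=9: min(19,16)*8=128 best=285, r--
l=1 r=8: min(19,20)*7=133 best=285, l++
l=2 r=8: min(13,20)*6=78 best=285, l++

l=3, r=8, best area=285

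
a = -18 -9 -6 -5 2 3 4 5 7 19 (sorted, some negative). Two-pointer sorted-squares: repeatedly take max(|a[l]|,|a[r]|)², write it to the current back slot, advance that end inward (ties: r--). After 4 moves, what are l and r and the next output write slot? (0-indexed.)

l=2, r=7, next write slot=5

l=0 r=9: |-18|<=|19| out[9]=361, r--
l=0 r=8: |-18|>|7| out[8]=324, l++
l=1 r=8: |-9|>|7| out[7]=81, l++
l=2 r=8: |-6|<=|7| out[6]=49, r--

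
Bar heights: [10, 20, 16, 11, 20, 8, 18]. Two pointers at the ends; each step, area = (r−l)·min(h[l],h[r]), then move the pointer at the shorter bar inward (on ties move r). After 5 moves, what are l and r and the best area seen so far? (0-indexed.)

l=1, r=2, best area=90

l=0 r=6: min(10,18)*6=60 best=60 *, l++
l=1 r=6: min(20,18)*5=90 best=90 *, r--
l=1 r=5: min(20,8)*4=32 best=90, r--
l=1 r=4: min(20,20)*3=60 best=90, r--
l=1 r=3: min(20,11)*2=22 best=90, r--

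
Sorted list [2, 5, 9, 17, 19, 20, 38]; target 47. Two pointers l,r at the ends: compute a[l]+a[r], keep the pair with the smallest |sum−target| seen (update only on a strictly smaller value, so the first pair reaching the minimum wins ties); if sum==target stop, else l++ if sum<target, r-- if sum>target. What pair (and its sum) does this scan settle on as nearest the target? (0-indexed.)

[0,6] 2+38=40 d=7 * → l++
[1,6] 5+38=43 d=4 * → l++
[2,6] 9+38=47 d=0 * → stop

pair (9, 38) with sum 47 (|Δ|=0)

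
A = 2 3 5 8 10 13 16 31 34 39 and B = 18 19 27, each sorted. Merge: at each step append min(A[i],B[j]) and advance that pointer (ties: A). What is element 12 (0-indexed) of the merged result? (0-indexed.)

merged[12] = 39

[i=0,j=0] A[i]=2<=B[j]=18 take 2 → i++
[i=1,j=0] A[i]=3<=B[j]=18 take 3 → i++
[i=2,j=0] A[i]=5<=B[j]=18 take 5 → i++
[i=3,j=0] A[i]=8<=B[j]=18 take 8 → i++
[i=4,j=0] A[i]=10<=B[j]=18 take 10 → i++
[i=5,j=0] A[i]=13<=B[j]=18 take 13 → i++
[i=6,j=0] A[i]=16<=B[j]=18 take 16 → i++
[i=7,j=0] A[i]=31>B[j]=18 take 18 → j++
[i=7,j=1] A[i]=31>B[j]=19 take 19 → j++
[i=7,j=2] A[i]=31>B[j]=27 take 27 → j++
[i=7,j=3] B done, take A[i]=31 → i++
[i=8,j=3] B done, take A[i]=34 → i++
[i=9,j=3] B done, take A[i]=39 → i++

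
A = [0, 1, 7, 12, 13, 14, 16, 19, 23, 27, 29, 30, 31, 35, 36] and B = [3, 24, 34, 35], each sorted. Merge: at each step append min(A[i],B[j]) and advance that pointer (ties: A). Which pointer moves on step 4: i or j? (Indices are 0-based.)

i

[i=0,j=0] A[i]=0<=B[j]=3 take 0 → i++
[i=1,j=0] A[i]=1<=B[j]=3 take 1 → i++
[i=2,j=0] A[i]=7>B[j]=3 take 3 → j++
[i=2,j=1] A[i]=7<=B[j]=24 take 7 → i++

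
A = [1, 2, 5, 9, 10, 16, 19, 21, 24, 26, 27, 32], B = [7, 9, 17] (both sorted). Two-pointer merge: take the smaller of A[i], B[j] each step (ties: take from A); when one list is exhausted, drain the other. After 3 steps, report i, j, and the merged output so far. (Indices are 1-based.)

[i=1,j=1] A[i]=1<=B[j]=7 take 1 → i++
[i=2,j=1] A[i]=2<=B[j]=7 take 2 → i++
[i=3,j=1] A[i]=5<=B[j]=7 take 5 → i++

i=4, j=1, merged so far=[1, 2, 5]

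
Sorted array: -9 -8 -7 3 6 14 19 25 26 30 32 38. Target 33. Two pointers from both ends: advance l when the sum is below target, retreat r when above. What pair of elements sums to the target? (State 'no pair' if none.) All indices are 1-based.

l=1 r=12: -9+38=29 <33, l++
l=2 r=12: -8+38=30 <33, l++
l=3 r=12: -7+38=31 <33, l++
l=4 r=12: 3+38=41 >33, r--
l=4 r=11: 3+32=35 >33, r--
l=4 r=10: 3+30=33, found

(3, 30)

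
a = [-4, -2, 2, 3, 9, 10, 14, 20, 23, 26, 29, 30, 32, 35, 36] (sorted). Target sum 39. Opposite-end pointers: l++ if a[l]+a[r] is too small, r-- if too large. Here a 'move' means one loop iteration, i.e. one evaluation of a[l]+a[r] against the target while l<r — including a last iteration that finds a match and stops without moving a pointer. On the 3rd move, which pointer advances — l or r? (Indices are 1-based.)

l=1 r=15: -4+36=32 <39, l++
l=2 r=15: -2+36=34 <39, l++
l=3 r=15: 2+36=38 <39, l++

l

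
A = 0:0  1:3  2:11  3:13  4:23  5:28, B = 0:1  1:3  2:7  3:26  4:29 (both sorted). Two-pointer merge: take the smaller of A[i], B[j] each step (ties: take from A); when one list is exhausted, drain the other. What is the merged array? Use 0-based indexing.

i=0 j=0: A[i]=0<=B[j]=1 take 0, i++
i=1 j=0: A[i]=3>B[j]=1 take 1, j++
i=1 j=1: A[i]=3<=B[j]=3 take 3, i++
i=2 j=1: A[i]=11>B[j]=3 take 3, j++
i=2 j=2: A[i]=11>B[j]=7 take 7, j++
i=2 j=3: A[i]=11<=B[j]=26 take 11, i++
i=3 j=3: A[i]=13<=B[j]=26 take 13, i++
i=4 j=3: A[i]=23<=B[j]=26 take 23, i++
i=5 j=3: A[i]=28>B[j]=26 take 26, j++
i=5 j=4: A[i]=28<=B[j]=29 take 28, i++
i=6 j=4: A done, take B[j]=29, j++

[0, 1, 3, 3, 7, 11, 13, 23, 26, 28, 29]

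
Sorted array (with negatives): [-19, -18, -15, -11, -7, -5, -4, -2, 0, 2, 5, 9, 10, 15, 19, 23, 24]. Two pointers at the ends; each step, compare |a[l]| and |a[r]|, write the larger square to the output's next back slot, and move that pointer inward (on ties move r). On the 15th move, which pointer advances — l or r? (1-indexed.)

r

l=1 r=17: |-19|<=|24| out[17]=576, r--
l=1 r=16: |-19|<=|23| out[16]=529, r--
l=1 r=15: |-19|<=|19| out[15]=361, r--
l=1 r=14: |-19|>|15| out[14]=361, l++
l=2 r=14: |-18|>|15| out[13]=324, l++
l=3 r=14: |-15|<=|15| out[12]=225, r--
l=3 r=13: |-15|>|10| out[11]=225, l++
l=4 r=13: |-11|>|10| out[10]=121, l++
l=5 r=13: |-7|<=|10| out[9]=100, r--
l=5 r=12: |-7|<=|9| out[8]=81, r--
l=5 r=11: |-7|>|5| out[7]=49, l++
l=6 r=11: |-5|<=|5| out[6]=25, r--
l=6 r=10: |-5|>|2| out[5]=25, l++
l=7 r=10: |-4|>|2| out[4]=16, l++
l=8 r=10: |-2|<=|2| out[3]=4, r--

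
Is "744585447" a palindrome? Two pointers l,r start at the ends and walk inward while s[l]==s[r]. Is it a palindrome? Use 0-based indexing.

palindrome

[0,8] '7'=='7' → l++,r--
[1,7] '4'=='4' → l++,r--
[2,6] '4'=='4' → l++,r--
[3,5] '5'=='5' → l++,r--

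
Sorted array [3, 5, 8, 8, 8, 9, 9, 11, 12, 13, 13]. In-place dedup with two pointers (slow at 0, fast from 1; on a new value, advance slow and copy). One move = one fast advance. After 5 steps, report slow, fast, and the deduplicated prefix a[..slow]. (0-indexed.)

slow=3, fast=6, prefix=[3, 5, 8, 9]

(s=0,f=1) a[fast]=5≠a[slow]=3 write a[1]=5 → slow++,fast++
(s=1,f=2) a[fast]=8≠a[slow]=5 write a[2]=8 → slow++,fast++
(s=2,f=3) a[fast]=8=a[slow] dup → fast++
(s=2,f=4) a[fast]=8=a[slow] dup → fast++
(s=2,f=5) a[fast]=9≠a[slow]=8 write a[3]=9 → slow++,fast++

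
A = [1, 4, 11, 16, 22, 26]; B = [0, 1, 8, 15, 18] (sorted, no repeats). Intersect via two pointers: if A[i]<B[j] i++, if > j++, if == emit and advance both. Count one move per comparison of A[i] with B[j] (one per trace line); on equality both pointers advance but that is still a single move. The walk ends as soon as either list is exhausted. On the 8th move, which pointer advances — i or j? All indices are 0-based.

j

i=0 j=0: 1>0, j++
i=0 j=1: 1==1 emit, i++,j++
i=1 j=2: 4<8, i++
i=2 j=2: 11>8, j++
i=2 j=3: 11<15, i++
i=3 j=3: 16>15, j++
i=3 j=4: 16<18, i++
i=4 j=4: 22>18, j++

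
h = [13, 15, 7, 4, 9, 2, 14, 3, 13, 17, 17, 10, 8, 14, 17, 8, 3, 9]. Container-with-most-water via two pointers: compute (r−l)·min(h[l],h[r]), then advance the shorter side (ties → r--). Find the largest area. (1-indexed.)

max area = 195

[1,18] min(13,9)*17=153 best=153 * → r--
[1,17] min(13,3)*16=48 best=153 → r--
[1,16] min(13,8)*15=120 best=153 → r--
[1,15] min(13,17)*14=182 best=182 * → l++
[2,15] min(15,17)*13=195 best=195 * → l++
[3,15] min(7,17)*12=84 best=195 → l++
[4,15] min(4,17)*11=44 best=195 → l++
[5,15] min(9,17)*10=90 best=195 → l++
[6,15] min(2,17)*9=18 best=195 → l++
[7,15] min(14,17)*8=112 best=195 → l++
[8,15] min(3,17)*7=21 best=195 → l++
[9,15] min(13,17)*6=78 best=195 → l++
[10,15] min(17,17)*5=85 best=195 → r--
[10,14] min(17,14)*4=56 best=195 → r--
[10,13] min(17,8)*3=24 best=195 → r--
[10,12] min(17,10)*2=20 best=195 → r--
[10,11] min(17,17)*1=17 best=195 → r--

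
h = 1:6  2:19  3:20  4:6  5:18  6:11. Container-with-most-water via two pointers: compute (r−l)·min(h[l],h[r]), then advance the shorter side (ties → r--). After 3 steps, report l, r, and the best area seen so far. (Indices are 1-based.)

[1,6] min(6,11)*5=30 best=30 * → l++
[2,6] min(19,11)*4=44 best=44 * → r--
[2,5] min(19,18)*3=54 best=54 * → r--

l=2, r=4, best area=54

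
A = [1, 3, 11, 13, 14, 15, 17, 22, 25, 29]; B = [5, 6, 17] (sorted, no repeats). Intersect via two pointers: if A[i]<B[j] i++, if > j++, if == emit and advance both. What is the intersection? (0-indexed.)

[i=0,j=0] 1<5 → i++
[i=1,j=0] 3<5 → i++
[i=2,j=0] 11>5 → j++
[i=2,j=1] 11>6 → j++
[i=2,j=2] 11<17 → i++
[i=3,j=2] 13<17 → i++
[i=4,j=2] 14<17 → i++
[i=5,j=2] 15<17 → i++
[i=6,j=2] 17==17 emit → i++,j++

intersection = [17]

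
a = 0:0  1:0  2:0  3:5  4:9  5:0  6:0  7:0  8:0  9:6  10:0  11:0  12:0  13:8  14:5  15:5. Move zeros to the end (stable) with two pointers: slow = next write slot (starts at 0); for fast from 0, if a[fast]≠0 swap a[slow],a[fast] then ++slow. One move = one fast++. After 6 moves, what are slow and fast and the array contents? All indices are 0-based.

(s=0,f=0) a[fast]=0 → fast++
(s=0,f=1) a[fast]=0 → fast++
(s=0,f=2) a[fast]=0 → fast++
(s=0,f=3) a[fast]=5≠0 swap→a[0]=5 → slow++,fast++
(s=1,f=4) a[fast]=9≠0 swap→a[1]=9 → slow++,fast++
(s=2,f=5) a[fast]=0 → fast++

slow=2, fast=6, a=[5, 9, 0, 0, 0, 0, 0, 0, 0, 6, 0, 0, 0, 8, 5, 5]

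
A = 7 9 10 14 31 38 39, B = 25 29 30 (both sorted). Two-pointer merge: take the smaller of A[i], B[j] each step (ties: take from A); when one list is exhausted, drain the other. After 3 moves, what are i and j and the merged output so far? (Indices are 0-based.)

[i=0,j=0] A[i]=7<=B[j]=25 take 7 → i++
[i=1,j=0] A[i]=9<=B[j]=25 take 9 → i++
[i=2,j=0] A[i]=10<=B[j]=25 take 10 → i++

i=3, j=0, merged so far=[7, 9, 10]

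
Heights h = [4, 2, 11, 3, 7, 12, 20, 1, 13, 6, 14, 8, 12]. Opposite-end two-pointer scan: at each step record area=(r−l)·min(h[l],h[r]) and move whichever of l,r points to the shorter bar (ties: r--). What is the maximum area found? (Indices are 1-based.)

l=1 r=13: min(4,12)*12=48 best=48 *, l++
l=2 r=13: min(2,12)*11=22 best=48, l++
l=3 r=13: min(11,12)*10=110 best=110 *, l++
l=4 r=13: min(3,12)*9=27 best=110, l++
l=5 r=13: min(7,12)*8=56 best=110, l++
l=6 r=13: min(12,12)*7=84 best=110, r--
l=6 r=12: min(12,8)*6=48 best=110, r--
l=6 r=11: min(12,14)*5=60 best=110, l++
l=7 r=11: min(20,14)*4=56 best=110, r--
l=7 r=10: min(20,6)*3=18 best=110, r--
l=7 r=9: min(20,13)*2=26 best=110, r--
l=7 r=8: min(20,1)*1=1 best=110, r--

max area = 110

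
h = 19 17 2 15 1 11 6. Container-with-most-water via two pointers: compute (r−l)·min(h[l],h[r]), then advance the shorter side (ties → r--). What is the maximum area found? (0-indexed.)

l=0 r=6: min(19,6)*6=36 best=36 *, r--
l=0 r=5: min(19,11)*5=55 best=55 *, r--
l=0 r=4: min(19,1)*4=4 best=55, r--
l=0 r=3: min(19,15)*3=45 best=55, r--
l=0 r=2: min(19,2)*2=4 best=55, r--
l=0 r=1: min(19,17)*1=17 best=55, r--

max area = 55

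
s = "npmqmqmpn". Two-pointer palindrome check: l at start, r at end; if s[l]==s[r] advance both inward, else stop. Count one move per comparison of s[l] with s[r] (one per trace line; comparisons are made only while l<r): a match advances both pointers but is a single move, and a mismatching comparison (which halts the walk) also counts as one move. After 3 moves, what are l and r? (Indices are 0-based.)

[0,8] 'n'=='n' → l++,r--
[1,7] 'p'=='p' → l++,r--
[2,6] 'm'=='m' → l++,r--

l=3, r=5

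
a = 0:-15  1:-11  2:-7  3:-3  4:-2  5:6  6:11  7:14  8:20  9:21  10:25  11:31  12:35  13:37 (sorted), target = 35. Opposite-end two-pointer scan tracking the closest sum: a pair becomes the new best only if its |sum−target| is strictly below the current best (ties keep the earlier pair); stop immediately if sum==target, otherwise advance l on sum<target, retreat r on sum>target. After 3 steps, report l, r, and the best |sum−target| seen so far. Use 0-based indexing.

[0,13] -15+37=22 d=13 * → l++
[1,13] -11+37=26 d=9 * → l++
[2,13] -7+37=30 d=5 * → l++

l=3, r=13, best |Δ|=5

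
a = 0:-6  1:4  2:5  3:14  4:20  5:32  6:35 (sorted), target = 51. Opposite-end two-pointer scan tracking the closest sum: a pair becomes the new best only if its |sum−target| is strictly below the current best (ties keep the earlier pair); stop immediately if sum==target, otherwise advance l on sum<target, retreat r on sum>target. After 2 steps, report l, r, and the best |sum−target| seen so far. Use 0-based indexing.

l=2, r=6, best |Δ|=12

l=0 r=6: -6+35=29 d=22 *, l++
l=1 r=6: 4+35=39 d=12 *, l++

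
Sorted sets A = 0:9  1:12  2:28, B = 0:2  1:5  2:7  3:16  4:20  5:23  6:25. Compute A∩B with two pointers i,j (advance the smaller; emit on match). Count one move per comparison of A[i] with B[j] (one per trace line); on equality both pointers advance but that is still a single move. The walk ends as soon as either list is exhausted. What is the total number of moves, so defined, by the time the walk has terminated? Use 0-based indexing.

9 moves

[i=0,j=0] 9>2 → j++
[i=0,j=1] 9>5 → j++
[i=0,j=2] 9>7 → j++
[i=0,j=3] 9<16 → i++
[i=1,j=3] 12<16 → i++
[i=2,j=3] 28>16 → j++
[i=2,j=4] 28>20 → j++
[i=2,j=5] 28>23 → j++
[i=2,j=6] 28>25 → j++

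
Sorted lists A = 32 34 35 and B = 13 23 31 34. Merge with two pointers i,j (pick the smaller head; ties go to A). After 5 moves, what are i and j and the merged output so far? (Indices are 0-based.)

i=2, j=3, merged so far=[13, 23, 31, 32, 34]

i=0 j=0: A[i]=32>B[j]=13 take 13, j++
i=0 j=1: A[i]=32>B[j]=23 take 23, j++
i=0 j=2: A[i]=32>B[j]=31 take 31, j++
i=0 j=3: A[i]=32<=B[j]=34 take 32, i++
i=1 j=3: A[i]=34<=B[j]=34 take 34, i++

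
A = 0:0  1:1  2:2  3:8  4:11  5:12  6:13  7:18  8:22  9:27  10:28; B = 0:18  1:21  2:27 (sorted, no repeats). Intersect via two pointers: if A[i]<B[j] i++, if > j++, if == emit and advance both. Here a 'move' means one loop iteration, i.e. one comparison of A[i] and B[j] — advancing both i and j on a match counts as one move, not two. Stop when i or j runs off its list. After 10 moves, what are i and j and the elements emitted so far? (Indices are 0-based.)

i=9, j=2, emitted=[18]

i=0 j=0: 0<18, i++
i=1 j=0: 1<18, i++
i=2 j=0: 2<18, i++
i=3 j=0: 8<18, i++
i=4 j=0: 11<18, i++
i=5 j=0: 12<18, i++
i=6 j=0: 13<18, i++
i=7 j=0: 18==18 emit, i++,j++
i=8 j=1: 22>21, j++
i=8 j=2: 22<27, i++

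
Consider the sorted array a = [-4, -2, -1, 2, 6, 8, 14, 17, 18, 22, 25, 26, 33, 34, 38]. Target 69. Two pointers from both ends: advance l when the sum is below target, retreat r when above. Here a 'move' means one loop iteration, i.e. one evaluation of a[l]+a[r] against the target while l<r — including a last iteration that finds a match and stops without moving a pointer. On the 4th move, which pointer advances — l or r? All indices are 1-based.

l

[1,15] -4+38=34 <69 → l++
[2,15] -2+38=36 <69 → l++
[3,15] -1+38=37 <69 → l++
[4,15] 2+38=40 <69 → l++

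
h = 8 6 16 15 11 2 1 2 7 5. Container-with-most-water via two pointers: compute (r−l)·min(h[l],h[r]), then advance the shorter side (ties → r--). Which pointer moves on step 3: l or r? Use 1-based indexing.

r

l=1 r=10: min(8,5)*9=45 best=45 *, r--
l=1 r=9: min(8,7)*8=56 best=56 *, r--
l=1 r=8: min(8,2)*7=14 best=56, r--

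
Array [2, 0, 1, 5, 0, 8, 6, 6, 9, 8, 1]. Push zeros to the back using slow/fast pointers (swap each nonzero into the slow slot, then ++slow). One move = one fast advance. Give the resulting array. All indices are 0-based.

[2, 1, 5, 8, 6, 6, 9, 8, 1, 0, 0]

slow=0 fast=0: a[fast]=2≠0 swap→a[0]=2, slow++,fast++
slow=1 fast=1: a[fast]=0, fast++
slow=1 fast=2: a[fast]=1≠0 swap→a[1]=1, slow++,fast++
slow=2 fast=3: a[fast]=5≠0 swap→a[2]=5, slow++,fast++
slow=3 fast=4: a[fast]=0, fast++
slow=3 fast=5: a[fast]=8≠0 swap→a[3]=8, slow++,fast++
slow=4 fast=6: a[fast]=6≠0 swap→a[4]=6, slow++,fast++
slow=5 fast=7: a[fast]=6≠0 swap→a[5]=6, slow++,fast++
slow=6 fast=8: a[fast]=9≠0 swap→a[6]=9, slow++,fast++
slow=7 fast=9: a[fast]=8≠0 swap→a[7]=8, slow++,fast++
slow=8 fast=10: a[fast]=1≠0 swap→a[8]=1, slow++,fast++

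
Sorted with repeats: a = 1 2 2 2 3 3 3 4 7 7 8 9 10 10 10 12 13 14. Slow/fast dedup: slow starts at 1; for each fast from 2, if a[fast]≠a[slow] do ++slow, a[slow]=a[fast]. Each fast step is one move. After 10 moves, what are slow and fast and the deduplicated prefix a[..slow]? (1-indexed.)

slow=1 fast=2: a[fast]=2≠a[slow]=1 write a[2]=2, slow++,fast++
slow=2 fast=3: a[fast]=2=a[slow] dup, fast++
slow=2 fast=4: a[fast]=2=a[slow] dup, fast++
slow=2 fast=5: a[fast]=3≠a[slow]=2 write a[3]=3, slow++,fast++
slow=3 fast=6: a[fast]=3=a[slow] dup, fast++
slow=3 fast=7: a[fast]=3=a[slow] dup, fast++
slow=3 fast=8: a[fast]=4≠a[slow]=3 write a[4]=4, slow++,fast++
slow=4 fast=9: a[fast]=7≠a[slow]=4 write a[5]=7, slow++,fast++
slow=5 fast=10: a[fast]=7=a[slow] dup, fast++
slow=5 fast=11: a[fast]=8≠a[slow]=7 write a[6]=8, slow++,fast++

slow=6, fast=12, prefix=[1, 2, 3, 4, 7, 8]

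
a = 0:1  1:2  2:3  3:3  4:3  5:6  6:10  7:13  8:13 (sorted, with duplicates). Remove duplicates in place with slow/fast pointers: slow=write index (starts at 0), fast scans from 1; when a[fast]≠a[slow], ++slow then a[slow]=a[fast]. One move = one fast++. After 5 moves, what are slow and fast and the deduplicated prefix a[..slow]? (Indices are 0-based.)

(s=0,f=1) a[fast]=2≠a[slow]=1 write a[1]=2 → slow++,fast++
(s=1,f=2) a[fast]=3≠a[slow]=2 write a[2]=3 → slow++,fast++
(s=2,f=3) a[fast]=3=a[slow] dup → fast++
(s=2,f=4) a[fast]=3=a[slow] dup → fast++
(s=2,f=5) a[fast]=6≠a[slow]=3 write a[3]=6 → slow++,fast++

slow=3, fast=6, prefix=[1, 2, 3, 6]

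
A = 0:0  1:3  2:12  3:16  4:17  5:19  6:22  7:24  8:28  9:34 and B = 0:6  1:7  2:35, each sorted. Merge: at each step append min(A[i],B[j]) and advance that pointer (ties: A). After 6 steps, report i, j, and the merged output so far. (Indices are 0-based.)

i=0 j=0: A[i]=0<=B[j]=6 take 0, i++
i=1 j=0: A[i]=3<=B[j]=6 take 3, i++
i=2 j=0: A[i]=12>B[j]=6 take 6, j++
i=2 j=1: A[i]=12>B[j]=7 take 7, j++
i=2 j=2: A[i]=12<=B[j]=35 take 12, i++
i=3 j=2: A[i]=16<=B[j]=35 take 16, i++

i=4, j=2, merged so far=[0, 3, 6, 7, 12, 16]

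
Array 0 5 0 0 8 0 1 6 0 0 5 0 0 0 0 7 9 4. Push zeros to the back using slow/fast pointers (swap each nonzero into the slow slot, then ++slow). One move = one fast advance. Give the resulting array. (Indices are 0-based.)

(s=0,f=0) a[fast]=0 → fast++
(s=0,f=1) a[fast]=5≠0 swap→a[0]=5 → slow++,fast++
(s=1,f=2) a[fast]=0 → fast++
(s=1,f=3) a[fast]=0 → fast++
(s=1,f=4) a[fast]=8≠0 swap→a[1]=8 → slow++,fast++
(s=2,f=5) a[fast]=0 → fast++
(s=2,f=6) a[fast]=1≠0 swap→a[2]=1 → slow++,fast++
(s=3,f=7) a[fast]=6≠0 swap→a[3]=6 → slow++,fast++
(s=4,f=8) a[fast]=0 → fast++
(s=4,f=9) a[fast]=0 → fast++
(s=4,f=10) a[fast]=5≠0 swap→a[4]=5 → slow++,fast++
(s=5,f=11) a[fast]=0 → fast++
(s=5,f=12) a[fast]=0 → fast++
(s=5,f=13) a[fast]=0 → fast++
(s=5,f=14) a[fast]=0 → fast++
(s=5,f=15) a[fast]=7≠0 swap→a[5]=7 → slow++,fast++
(s=6,f=16) a[fast]=9≠0 swap→a[6]=9 → slow++,fast++
(s=7,f=17) a[fast]=4≠0 swap→a[7]=4 → slow++,fast++

[5, 8, 1, 6, 5, 7, 9, 4, 0, 0, 0, 0, 0, 0, 0, 0, 0, 0]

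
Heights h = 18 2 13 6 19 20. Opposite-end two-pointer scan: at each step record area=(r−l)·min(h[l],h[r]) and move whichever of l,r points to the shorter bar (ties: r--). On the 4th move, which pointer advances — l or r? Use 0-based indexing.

l

l=0 r=5: min(18,20)*5=90 best=90 *, l++
l=1 r=5: min(2,20)*4=8 best=90, l++
l=2 r=5: min(13,20)*3=39 best=90, l++
l=3 r=5: min(6,20)*2=12 best=90, l++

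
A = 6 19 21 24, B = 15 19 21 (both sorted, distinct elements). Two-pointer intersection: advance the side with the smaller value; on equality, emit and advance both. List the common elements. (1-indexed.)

[i=1,j=1] 6<15 → i++
[i=2,j=1] 19>15 → j++
[i=2,j=2] 19==19 emit → i++,j++
[i=3,j=3] 21==21 emit → i++,j++

intersection = [19, 21]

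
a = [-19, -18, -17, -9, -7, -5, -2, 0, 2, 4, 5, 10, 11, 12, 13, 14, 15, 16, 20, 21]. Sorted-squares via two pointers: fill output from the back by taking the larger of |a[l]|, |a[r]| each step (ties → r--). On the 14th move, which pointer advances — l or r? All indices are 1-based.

l

[1,20] |-19|<=|21| out[20]=441 → r--
[1,19] |-19|<=|20| out[19]=400 → r--
[1,18] |-19|>|16| out[18]=361 → l++
[2,18] |-18|>|16| out[17]=324 → l++
[3,18] |-17|>|16| out[16]=289 → l++
[4,18] |-9|<=|16| out[15]=256 → r--
[4,17] |-9|<=|15| out[14]=225 → r--
[4,16] |-9|<=|14| out[13]=196 → r--
[4,15] |-9|<=|13| out[12]=169 → r--
[4,14] |-9|<=|12| out[11]=144 → r--
[4,13] |-9|<=|11| out[10]=121 → r--
[4,12] |-9|<=|10| out[9]=100 → r--
[4,11] |-9|>|5| out[8]=81 → l++
[5,11] |-7|>|5| out[7]=49 → l++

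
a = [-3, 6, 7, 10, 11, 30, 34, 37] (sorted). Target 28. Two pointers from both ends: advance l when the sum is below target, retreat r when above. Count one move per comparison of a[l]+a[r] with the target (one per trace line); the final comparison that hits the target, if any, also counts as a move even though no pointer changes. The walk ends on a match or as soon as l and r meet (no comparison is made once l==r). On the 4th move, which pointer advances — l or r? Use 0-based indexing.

l=0 r=7: -3+37=34 >28, r--
l=0 r=6: -3+34=31 >28, r--
l=0 r=5: -3+30=27 <28, l++
l=1 r=5: 6+30=36 >28, r--

r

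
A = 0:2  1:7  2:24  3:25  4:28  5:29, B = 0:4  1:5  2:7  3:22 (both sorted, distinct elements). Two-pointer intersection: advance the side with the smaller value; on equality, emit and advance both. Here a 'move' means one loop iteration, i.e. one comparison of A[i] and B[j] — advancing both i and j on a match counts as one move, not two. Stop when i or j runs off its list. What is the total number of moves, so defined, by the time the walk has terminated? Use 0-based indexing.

i=0 j=0: 2<4, i++
i=1 j=0: 7>4, j++
i=1 j=1: 7>5, j++
i=1 j=2: 7==7 emit, i++,j++
i=2 j=3: 24>22, j++

5 moves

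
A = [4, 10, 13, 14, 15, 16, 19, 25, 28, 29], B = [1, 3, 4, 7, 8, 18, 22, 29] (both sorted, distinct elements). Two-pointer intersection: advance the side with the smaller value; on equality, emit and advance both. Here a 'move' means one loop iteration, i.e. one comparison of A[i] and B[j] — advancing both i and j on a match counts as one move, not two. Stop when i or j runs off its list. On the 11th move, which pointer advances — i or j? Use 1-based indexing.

[i=1,j=1] 4>1 → j++
[i=1,j=2] 4>3 → j++
[i=1,j=3] 4==4 emit → i++,j++
[i=2,j=4] 10>7 → j++
[i=2,j=5] 10>8 → j++
[i=2,j=6] 10<18 → i++
[i=3,j=6] 13<18 → i++
[i=4,j=6] 14<18 → i++
[i=5,j=6] 15<18 → i++
[i=6,j=6] 16<18 → i++
[i=7,j=6] 19>18 → j++

j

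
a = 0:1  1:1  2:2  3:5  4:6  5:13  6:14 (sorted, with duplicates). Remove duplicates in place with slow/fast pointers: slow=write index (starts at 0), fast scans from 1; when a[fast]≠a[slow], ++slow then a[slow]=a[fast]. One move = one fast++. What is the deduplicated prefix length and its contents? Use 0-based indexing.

slow=0 fast=1: a[fast]=1=a[slow] dup, fast++
slow=0 fast=2: a[fast]=2≠a[slow]=1 write a[1]=2, slow++,fast++
slow=1 fast=3: a[fast]=5≠a[slow]=2 write a[2]=5, slow++,fast++
slow=2 fast=4: a[fast]=6≠a[slow]=5 write a[3]=6, slow++,fast++
slow=3 fast=5: a[fast]=13≠a[slow]=6 write a[4]=13, slow++,fast++
slow=4 fast=6: a[fast]=14≠a[slow]=13 write a[5]=14, slow++,fast++

length 6; prefix = [1, 2, 5, 6, 13, 14]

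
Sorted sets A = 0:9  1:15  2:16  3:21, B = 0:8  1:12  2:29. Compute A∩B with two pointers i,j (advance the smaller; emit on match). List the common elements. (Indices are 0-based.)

intersection = []

i=0 j=0: 9>8, j++
i=0 j=1: 9<12, i++
i=1 j=1: 15>12, j++
i=1 j=2: 15<29, i++
i=2 j=2: 16<29, i++
i=3 j=2: 21<29, i++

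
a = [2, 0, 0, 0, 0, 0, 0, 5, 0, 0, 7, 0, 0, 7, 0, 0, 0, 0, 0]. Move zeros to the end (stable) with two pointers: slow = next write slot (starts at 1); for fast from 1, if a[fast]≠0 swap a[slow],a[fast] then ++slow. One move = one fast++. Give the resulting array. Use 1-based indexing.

(s=1,f=1) a[fast]=2≠0 swap→a[1]=2 → slow++,fast++
(s=2,f=2) a[fast]=0 → fast++
(s=2,f=3) a[fast]=0 → fast++
(s=2,f=4) a[fast]=0 → fast++
(s=2,f=5) a[fast]=0 → fast++
(s=2,f=6) a[fast]=0 → fast++
(s=2,f=7) a[fast]=0 → fast++
(s=2,f=8) a[fast]=5≠0 swap→a[2]=5 → slow++,fast++
(s=3,f=9) a[fast]=0 → fast++
(s=3,f=10) a[fast]=0 → fast++
(s=3,f=11) a[fast]=7≠0 swap→a[3]=7 → slow++,fast++
(s=4,f=12) a[fast]=0 → fast++
(s=4,f=13) a[fast]=0 → fast++
(s=4,f=14) a[fast]=7≠0 swap→a[4]=7 → slow++,fast++
(s=5,f=15) a[fast]=0 → fast++
(s=5,f=16) a[fast]=0 → fast++
(s=5,f=17) a[fast]=0 → fast++
(s=5,f=18) a[fast]=0 → fast++
(s=5,f=19) a[fast]=0 → fast++

[2, 5, 7, 7, 0, 0, 0, 0, 0, 0, 0, 0, 0, 0, 0, 0, 0, 0, 0]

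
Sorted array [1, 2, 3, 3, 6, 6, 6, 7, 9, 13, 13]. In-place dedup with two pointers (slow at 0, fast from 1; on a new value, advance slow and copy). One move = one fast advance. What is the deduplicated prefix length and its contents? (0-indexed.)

length 7; prefix = [1, 2, 3, 6, 7, 9, 13]

(s=0,f=1) a[fast]=2≠a[slow]=1 write a[1]=2 → slow++,fast++
(s=1,f=2) a[fast]=3≠a[slow]=2 write a[2]=3 → slow++,fast++
(s=2,f=3) a[fast]=3=a[slow] dup → fast++
(s=2,f=4) a[fast]=6≠a[slow]=3 write a[3]=6 → slow++,fast++
(s=3,f=5) a[fast]=6=a[slow] dup → fast++
(s=3,f=6) a[fast]=6=a[slow] dup → fast++
(s=3,f=7) a[fast]=7≠a[slow]=6 write a[4]=7 → slow++,fast++
(s=4,f=8) a[fast]=9≠a[slow]=7 write a[5]=9 → slow++,fast++
(s=5,f=9) a[fast]=13≠a[slow]=9 write a[6]=13 → slow++,fast++
(s=6,f=10) a[fast]=13=a[slow] dup → fast++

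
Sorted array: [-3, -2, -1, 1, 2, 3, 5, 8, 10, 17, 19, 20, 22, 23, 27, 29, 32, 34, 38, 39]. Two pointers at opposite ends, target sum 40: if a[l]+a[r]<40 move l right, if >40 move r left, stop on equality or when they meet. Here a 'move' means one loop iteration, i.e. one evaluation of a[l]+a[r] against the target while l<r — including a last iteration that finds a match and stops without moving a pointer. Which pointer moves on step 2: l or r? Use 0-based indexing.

l

l=0 r=19: -3+39=36 <40, l++
l=1 r=19: -2+39=37 <40, l++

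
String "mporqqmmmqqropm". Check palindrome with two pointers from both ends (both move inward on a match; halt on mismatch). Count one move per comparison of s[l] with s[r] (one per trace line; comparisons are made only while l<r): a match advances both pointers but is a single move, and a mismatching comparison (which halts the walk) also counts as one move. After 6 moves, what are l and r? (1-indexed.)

l=7, r=9

l=1 r=15: 'm'=='m', l++,r--
l=2 r=14: 'p'=='p', l++,r--
l=3 r=13: 'o'=='o', l++,r--
l=4 r=12: 'r'=='r', l++,r--
l=5 r=11: 'q'=='q', l++,r--
l=6 r=10: 'q'=='q', l++,r--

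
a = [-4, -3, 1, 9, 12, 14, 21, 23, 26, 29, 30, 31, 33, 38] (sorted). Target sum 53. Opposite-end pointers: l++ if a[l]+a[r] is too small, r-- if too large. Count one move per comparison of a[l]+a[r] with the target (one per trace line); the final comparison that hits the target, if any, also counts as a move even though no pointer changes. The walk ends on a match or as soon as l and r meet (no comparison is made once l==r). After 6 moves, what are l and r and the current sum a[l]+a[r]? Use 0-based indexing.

[0,13] -4+38=34 <53 → l++
[1,13] -3+38=35 <53 → l++
[2,13] 1+38=39 <53 → l++
[3,13] 9+38=47 <53 → l++
[4,13] 12+38=50 <53 → l++
[5,13] 14+38=52 <53 → l++

l=6, r=13, sum=59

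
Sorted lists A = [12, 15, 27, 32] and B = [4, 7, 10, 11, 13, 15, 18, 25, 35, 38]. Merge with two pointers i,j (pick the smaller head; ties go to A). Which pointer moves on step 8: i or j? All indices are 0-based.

j

i=0 j=0: A[i]=12>B[j]=4 take 4, j++
i=0 j=1: A[i]=12>B[j]=7 take 7, j++
i=0 j=2: A[i]=12>B[j]=10 take 10, j++
i=0 j=3: A[i]=12>B[j]=11 take 11, j++
i=0 j=4: A[i]=12<=B[j]=13 take 12, i++
i=1 j=4: A[i]=15>B[j]=13 take 13, j++
i=1 j=5: A[i]=15<=B[j]=15 take 15, i++
i=2 j=5: A[i]=27>B[j]=15 take 15, j++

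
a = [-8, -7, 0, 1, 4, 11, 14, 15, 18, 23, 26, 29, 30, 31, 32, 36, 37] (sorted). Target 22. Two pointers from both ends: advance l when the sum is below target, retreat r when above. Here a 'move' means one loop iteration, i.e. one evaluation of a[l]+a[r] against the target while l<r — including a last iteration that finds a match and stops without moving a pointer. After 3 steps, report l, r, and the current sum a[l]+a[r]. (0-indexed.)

[0,16] -8+37=29 >22 → r--
[0,15] -8+36=28 >22 → r--
[0,14] -8+32=24 >22 → r--

l=0, r=13, sum=23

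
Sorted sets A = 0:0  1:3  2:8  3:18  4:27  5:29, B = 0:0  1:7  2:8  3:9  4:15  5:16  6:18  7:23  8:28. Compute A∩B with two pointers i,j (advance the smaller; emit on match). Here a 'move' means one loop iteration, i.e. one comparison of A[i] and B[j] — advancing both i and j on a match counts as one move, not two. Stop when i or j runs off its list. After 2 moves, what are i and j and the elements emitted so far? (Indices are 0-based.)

i=0 j=0: 0==0 emit, i++,j++
i=1 j=1: 3<7, i++

i=2, j=1, emitted=[0]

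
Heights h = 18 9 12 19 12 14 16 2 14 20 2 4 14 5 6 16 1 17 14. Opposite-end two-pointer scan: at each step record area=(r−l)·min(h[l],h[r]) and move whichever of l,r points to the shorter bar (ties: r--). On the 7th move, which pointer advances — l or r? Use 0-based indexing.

r

[0,18] min(18,14)*18=252 best=252 * → r--
[0,17] min(18,17)*17=289 best=289 * → r--
[0,16] min(18,1)*16=16 best=289 → r--
[0,15] min(18,16)*15=240 best=289 → r--
[0,14] min(18,6)*14=84 best=289 → r--
[0,13] min(18,5)*13=65 best=289 → r--
[0,12] min(18,14)*12=168 best=289 → r--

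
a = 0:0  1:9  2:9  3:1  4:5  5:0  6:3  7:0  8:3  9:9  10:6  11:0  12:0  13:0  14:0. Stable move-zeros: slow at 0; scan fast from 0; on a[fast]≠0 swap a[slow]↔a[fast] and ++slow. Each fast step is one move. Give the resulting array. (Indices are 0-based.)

slow=0 fast=0: a[fast]=0, fast++
slow=0 fast=1: a[fast]=9≠0 swap→a[0]=9, slow++,fast++
slow=1 fast=2: a[fast]=9≠0 swap→a[1]=9, slow++,fast++
slow=2 fast=3: a[fast]=1≠0 swap→a[2]=1, slow++,fast++
slow=3 fast=4: a[fast]=5≠0 swap→a[3]=5, slow++,fast++
slow=4 fast=5: a[fast]=0, fast++
slow=4 fast=6: a[fast]=3≠0 swap→a[4]=3, slow++,fast++
slow=5 fast=7: a[fast]=0, fast++
slow=5 fast=8: a[fast]=3≠0 swap→a[5]=3, slow++,fast++
slow=6 fast=9: a[fast]=9≠0 swap→a[6]=9, slow++,fast++
slow=7 fast=10: a[fast]=6≠0 swap→a[7]=6, slow++,fast++
slow=8 fast=11: a[fast]=0, fast++
slow=8 fast=12: a[fast]=0, fast++
slow=8 fast=13: a[fast]=0, fast++
slow=8 fast=14: a[fast]=0, fast++

[9, 9, 1, 5, 3, 3, 9, 6, 0, 0, 0, 0, 0, 0, 0]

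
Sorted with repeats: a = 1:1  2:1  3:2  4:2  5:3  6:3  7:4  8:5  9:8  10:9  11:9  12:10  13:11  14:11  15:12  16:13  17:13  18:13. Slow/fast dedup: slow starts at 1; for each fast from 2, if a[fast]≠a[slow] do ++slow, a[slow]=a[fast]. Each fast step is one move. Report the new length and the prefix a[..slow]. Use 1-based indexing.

slow=1 fast=2: a[fast]=1=a[slow] dup, fast++
slow=1 fast=3: a[fast]=2≠a[slow]=1 write a[2]=2, slow++,fast++
slow=2 fast=4: a[fast]=2=a[slow] dup, fast++
slow=2 fast=5: a[fast]=3≠a[slow]=2 write a[3]=3, slow++,fast++
slow=3 fast=6: a[fast]=3=a[slow] dup, fast++
slow=3 fast=7: a[fast]=4≠a[slow]=3 write a[4]=4, slow++,fast++
slow=4 fast=8: a[fast]=5≠a[slow]=4 write a[5]=5, slow++,fast++
slow=5 fast=9: a[fast]=8≠a[slow]=5 write a[6]=8, slow++,fast++
slow=6 fast=10: a[fast]=9≠a[slow]=8 write a[7]=9, slow++,fast++
slow=7 fast=11: a[fast]=9=a[slow] dup, fast++
slow=7 fast=12: a[fast]=10≠a[slow]=9 write a[8]=10, slow++,fast++
slow=8 fast=13: a[fast]=11≠a[slow]=10 write a[9]=11, slow++,fast++
slow=9 fast=14: a[fast]=11=a[slow] dup, fast++
slow=9 fast=15: a[fast]=12≠a[slow]=11 write a[10]=12, slow++,fast++
slow=10 fast=16: a[fast]=13≠a[slow]=12 write a[11]=13, slow++,fast++
slow=11 fast=17: a[fast]=13=a[slow] dup, fast++
slow=11 fast=18: a[fast]=13=a[slow] dup, fast++

length 11; prefix = [1, 2, 3, 4, 5, 8, 9, 10, 11, 12, 13]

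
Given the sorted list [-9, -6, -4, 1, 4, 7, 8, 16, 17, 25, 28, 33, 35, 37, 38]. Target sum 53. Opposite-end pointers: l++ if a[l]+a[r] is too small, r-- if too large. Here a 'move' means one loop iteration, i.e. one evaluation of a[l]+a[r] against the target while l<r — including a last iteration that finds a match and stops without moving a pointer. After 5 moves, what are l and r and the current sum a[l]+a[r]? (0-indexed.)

l=5, r=14, sum=45

l=0 r=14: -9+38=29 <53, l++
l=1 r=14: -6+38=32 <53, l++
l=2 r=14: -4+38=34 <53, l++
l=3 r=14: 1+38=39 <53, l++
l=4 r=14: 4+38=42 <53, l++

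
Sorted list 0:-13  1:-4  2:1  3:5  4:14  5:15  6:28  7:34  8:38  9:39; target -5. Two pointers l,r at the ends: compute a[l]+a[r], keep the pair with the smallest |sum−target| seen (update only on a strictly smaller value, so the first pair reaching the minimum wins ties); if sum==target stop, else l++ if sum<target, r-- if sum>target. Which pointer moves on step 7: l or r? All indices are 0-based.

l

l=0 r=9: -13+39=26 d=31 *, r--
l=0 r=8: -13+38=25 d=30 *, r--
l=0 r=7: -13+34=21 d=26 *, r--
l=0 r=6: -13+28=15 d=20 *, r--
l=0 r=5: -13+15=2 d=7 *, r--
l=0 r=4: -13+14=1 d=6 *, r--
l=0 r=3: -13+5=-8 d=3 *, l++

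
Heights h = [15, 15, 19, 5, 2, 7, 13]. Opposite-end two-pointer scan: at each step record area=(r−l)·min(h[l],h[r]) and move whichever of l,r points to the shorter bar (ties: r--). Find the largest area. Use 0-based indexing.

[0,6] min(15,13)*6=78 best=78 * → r--
[0,5] min(15,7)*5=35 best=78 → r--
[0,4] min(15,2)*4=8 best=78 → r--
[0,3] min(15,5)*3=15 best=78 → r--
[0,2] min(15,19)*2=30 best=78 → l++
[1,2] min(15,19)*1=15 best=78 → l++

max area = 78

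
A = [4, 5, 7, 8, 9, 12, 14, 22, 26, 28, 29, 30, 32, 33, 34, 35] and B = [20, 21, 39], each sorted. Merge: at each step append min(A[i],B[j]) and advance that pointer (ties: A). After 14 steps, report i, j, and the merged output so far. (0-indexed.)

[i=0,j=0] A[i]=4<=B[j]=20 take 4 → i++
[i=1,j=0] A[i]=5<=B[j]=20 take 5 → i++
[i=2,j=0] A[i]=7<=B[j]=20 take 7 → i++
[i=3,j=0] A[i]=8<=B[j]=20 take 8 → i++
[i=4,j=0] A[i]=9<=B[j]=20 take 9 → i++
[i=5,j=0] A[i]=12<=B[j]=20 take 12 → i++
[i=6,j=0] A[i]=14<=B[j]=20 take 14 → i++
[i=7,j=0] A[i]=22>B[j]=20 take 20 → j++
[i=7,j=1] A[i]=22>B[j]=21 take 21 → j++
[i=7,j=2] A[i]=22<=B[j]=39 take 22 → i++
[i=8,j=2] A[i]=26<=B[j]=39 take 26 → i++
[i=9,j=2] A[i]=28<=B[j]=39 take 28 → i++
[i=10,j=2] A[i]=29<=B[j]=39 take 29 → i++
[i=11,j=2] A[i]=30<=B[j]=39 take 30 → i++

i=12, j=2, merged so far=[4, 5, 7, 8, 9, 12, 14, 20, 21, 22, 26, 28, 29, 30]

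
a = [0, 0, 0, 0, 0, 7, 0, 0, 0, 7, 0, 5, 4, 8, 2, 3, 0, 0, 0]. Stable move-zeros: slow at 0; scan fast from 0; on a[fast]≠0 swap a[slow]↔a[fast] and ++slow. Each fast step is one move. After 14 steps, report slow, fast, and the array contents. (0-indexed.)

(s=0,f=0) a[fast]=0 → fast++
(s=0,f=1) a[fast]=0 → fast++
(s=0,f=2) a[fast]=0 → fast++
(s=0,f=3) a[fast]=0 → fast++
(s=0,f=4) a[fast]=0 → fast++
(s=0,f=5) a[fast]=7≠0 swap→a[0]=7 → slow++,fast++
(s=1,f=6) a[fast]=0 → fast++
(s=1,f=7) a[fast]=0 → fast++
(s=1,f=8) a[fast]=0 → fast++
(s=1,f=9) a[fast]=7≠0 swap→a[1]=7 → slow++,fast++
(s=2,f=10) a[fast]=0 → fast++
(s=2,f=11) a[fast]=5≠0 swap→a[2]=5 → slow++,fast++
(s=3,f=12) a[fast]=4≠0 swap→a[3]=4 → slow++,fast++
(s=4,f=13) a[fast]=8≠0 swap→a[4]=8 → slow++,fast++

slow=5, fast=14, a=[7, 7, 5, 4, 8, 0, 0, 0, 0, 0, 0, 0, 0, 0, 2, 3, 0, 0, 0]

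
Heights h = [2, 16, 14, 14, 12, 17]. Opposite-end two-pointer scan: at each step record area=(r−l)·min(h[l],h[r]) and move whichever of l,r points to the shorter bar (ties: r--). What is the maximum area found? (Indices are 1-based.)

l=1 r=6: min(2,17)*5=10 best=10 *, l++
l=2 r=6: min(16,17)*4=64 best=64 *, l++
l=3 r=6: min(14,17)*3=42 best=64, l++
l=4 r=6: min(14,17)*2=28 best=64, l++
l=5 r=6: min(12,17)*1=12 best=64, l++

max area = 64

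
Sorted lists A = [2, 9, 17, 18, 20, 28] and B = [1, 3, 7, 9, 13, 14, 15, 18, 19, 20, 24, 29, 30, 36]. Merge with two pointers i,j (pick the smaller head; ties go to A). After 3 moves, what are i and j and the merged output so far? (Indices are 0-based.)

[i=0,j=0] A[i]=2>B[j]=1 take 1 → j++
[i=0,j=1] A[i]=2<=B[j]=3 take 2 → i++
[i=1,j=1] A[i]=9>B[j]=3 take 3 → j++

i=1, j=2, merged so far=[1, 2, 3]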